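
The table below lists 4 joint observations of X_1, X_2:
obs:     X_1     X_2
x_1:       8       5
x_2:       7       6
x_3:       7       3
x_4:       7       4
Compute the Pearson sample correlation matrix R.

Step 1 — column means:
  mean(X_1) = (8 + 7 + 7 + 7) / 4 = 29/4 = 7.25
  mean(X_2) = (5 + 6 + 3 + 4) / 4 = 18/4 = 4.5

Step 2 — sample variances and covariances s[i,j] = (1/(n-1)) · Σ_k (x_{k,i} - mean_i) · (x_{k,j} - mean_j), with n-1 = 3:
  s[X_1,X_1] = ((0.75)·(0.75) + (-0.25)·(-0.25) + (-0.25)·(-0.25) + (-0.25)·(-0.25)) / 3 = 0.75/3 = 0.25
  s[X_1,X_2] = ((0.75)·(0.5) + (-0.25)·(1.5) + (-0.25)·(-1.5) + (-0.25)·(-0.5)) / 3 = 0.5/3 = 0.1667
  s[X_2,X_2] = ((0.5)·(0.5) + (1.5)·(1.5) + (-1.5)·(-1.5) + (-0.5)·(-0.5)) / 3 = 5/3 = 1.6667
  Sample standard deviations s_i = √(s[i,i]):
  s(X_1) = √(0.25) = 0.5
  s(X_2) = √(1.6667) = 1.291

Step 3 — r_{ij} = s_{ij} / (s_i · s_j):
  r[X_1,X_1] = 1 (diagonal).
  r[X_1,X_2] = 0.1667 / (0.5 · 1.291) = 0.1667 / 0.6455 = 0.2582
  r[X_2,X_2] = 1 (diagonal).

R is symmetric with unit diagonal. Assembling:

R = [[1, 0.2582],
 [0.2582, 1]]


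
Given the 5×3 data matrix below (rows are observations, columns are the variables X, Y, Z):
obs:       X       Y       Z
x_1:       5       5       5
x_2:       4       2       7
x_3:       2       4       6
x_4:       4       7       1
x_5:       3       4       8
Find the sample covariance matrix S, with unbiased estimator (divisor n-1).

Step 1 — column means:
  mean(X) = (5 + 4 + 2 + 4 + 3) / 5 = 18/5 = 3.6
  mean(Y) = (5 + 2 + 4 + 7 + 4) / 5 = 22/5 = 4.4
  mean(Z) = (5 + 7 + 6 + 1 + 8) / 5 = 27/5 = 5.4

Step 2 — sample covariance S[i,j] = (1/(n-1)) · Σ_k (x_{k,i} - mean_i) · (x_{k,j} - mean_j), with n-1 = 4.
  S[X,X] = ((1.4)·(1.4) + (0.4)·(0.4) + (-1.6)·(-1.6) + (0.4)·(0.4) + (-0.6)·(-0.6)) / 4 = 5.2/4 = 1.3
  S[X,Y] = ((1.4)·(0.6) + (0.4)·(-2.4) + (-1.6)·(-0.4) + (0.4)·(2.6) + (-0.6)·(-0.4)) / 4 = 1.8/4 = 0.45
  S[X,Z] = ((1.4)·(-0.4) + (0.4)·(1.6) + (-1.6)·(0.6) + (0.4)·(-4.4) + (-0.6)·(2.6)) / 4 = -4.2/4 = -1.05
  S[Y,Y] = ((0.6)·(0.6) + (-2.4)·(-2.4) + (-0.4)·(-0.4) + (2.6)·(2.6) + (-0.4)·(-0.4)) / 4 = 13.2/4 = 3.3
  S[Y,Z] = ((0.6)·(-0.4) + (-2.4)·(1.6) + (-0.4)·(0.6) + (2.6)·(-4.4) + (-0.4)·(2.6)) / 4 = -16.8/4 = -4.2
  S[Z,Z] = ((-0.4)·(-0.4) + (1.6)·(1.6) + (0.6)·(0.6) + (-4.4)·(-4.4) + (2.6)·(2.6)) / 4 = 29.2/4 = 7.3

S is symmetric (S[j,i] = S[i,j]). Assembling:

S = [[1.3, 0.45, -1.05],
 [0.45, 3.3, -4.2],
 [-1.05, -4.2, 7.3]]


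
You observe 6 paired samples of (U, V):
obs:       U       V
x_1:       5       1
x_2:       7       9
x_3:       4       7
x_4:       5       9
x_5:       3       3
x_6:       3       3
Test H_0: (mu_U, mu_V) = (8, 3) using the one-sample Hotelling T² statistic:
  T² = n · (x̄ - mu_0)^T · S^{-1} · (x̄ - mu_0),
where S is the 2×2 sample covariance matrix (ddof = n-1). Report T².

Step 1 — sample mean vector:
  mean(U) = (5 + 7 + 4 + 5 + 3 + 3) / 6 = 27/6 = 4.5
  mean(V) = (1 + 9 + 7 + 9 + 3 + 3) / 6 = 32/6 = 5.3333
  x̄ = (4.5, 5.3333),  deviation x̄ - mu_0 = (4.5, 5.3333) - (8, 3) = (-3.5, 2.3333).

Step 2 — sample covariance matrix, S[i,j] = (1/(n-1)) · Σ_k (x_{k,i} - mean_i) · (x_{k,j} - mean_j), divisor n-1 = 5:
  S[U,U] = ((0.5)·(0.5) + (2.5)·(2.5) + (-0.5)·(-0.5) + (0.5)·(0.5) + (-1.5)·(-1.5) + (-1.5)·(-1.5)) / 5 = 11.5/5 = 2.3
  S[U,V] = ((0.5)·(-4.3333) + (2.5)·(3.6667) + (-0.5)·(1.6667) + (0.5)·(3.6667) + (-1.5)·(-2.3333) + (-1.5)·(-2.3333)) / 5 = 15/5 = 3
  S[V,V] = ((-4.3333)·(-4.3333) + (3.6667)·(3.6667) + (1.6667)·(1.6667) + (3.6667)·(3.6667) + (-2.3333)·(-2.3333) + (-2.3333)·(-2.3333)) / 5 = 59.3333/5 = 11.8667
  S = [[2.3, 3],
 [3, 11.8667]].

Step 3 — invert S. det(S) = 2.3·11.8667 - (3)² = 18.2933.
  S^{-1} = (1/det) · [[d, -b], [-b, a]] = [[0.6487, -0.164],
 [-0.164, 0.1257]].

Step 4 — quadratic form (x̄ - mu_0)^T · S^{-1} · (x̄ - mu_0):
  S^{-1} · (x̄ - mu_0) = (-2.6531, 0.8673),
  (x̄ - mu_0)^T · [...] = (-3.5)·(-2.6531) + (2.3333)·(0.8673) = 11.3095.

Step 5 — scale by n: T² = 6 · 11.3095 = 67.8571.

T² ≈ 67.8571


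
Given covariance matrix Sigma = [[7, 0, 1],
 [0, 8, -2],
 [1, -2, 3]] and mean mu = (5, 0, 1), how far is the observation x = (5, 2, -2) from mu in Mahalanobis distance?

Step 1 — centre the observation: (x - mu) = (0, 2, -3).

Step 2 — invert Sigma (cofactor / det for 3×3, or solve directly):
  Sigma^{-1} = [[0.1515, -0.0152, -0.0606],
 [-0.0152, 0.1515, 0.1061],
 [-0.0606, 0.1061, 0.4242]].

Step 3 — form the quadratic (x - mu)^T · Sigma^{-1} · (x - mu):
  Sigma^{-1} · (x - mu) = (0.1515, -0.0152, -1.0606).
  (x - mu)^T · [Sigma^{-1} · (x - mu)] = (0)·(0.1515) + (2)·(-0.0152) + (-3)·(-1.0606) = 3.1515.

Step 4 — take square root: d = √(3.1515) ≈ 1.7753.

d(x, mu) = √(3.1515) ≈ 1.7753


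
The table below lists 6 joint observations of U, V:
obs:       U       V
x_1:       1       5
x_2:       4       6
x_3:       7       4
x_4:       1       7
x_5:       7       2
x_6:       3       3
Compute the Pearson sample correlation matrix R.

Step 1 — column means:
  mean(U) = (1 + 4 + 7 + 1 + 7 + 3) / 6 = 23/6 = 3.8333
  mean(V) = (5 + 6 + 4 + 7 + 2 + 3) / 6 = 27/6 = 4.5

Step 2 — sample variances and covariances s[i,j] = (1/(n-1)) · Σ_k (x_{k,i} - mean_i) · (x_{k,j} - mean_j), with n-1 = 5:
  s[U,U] = ((-2.8333)·(-2.8333) + (0.1667)·(0.1667) + (3.1667)·(3.1667) + (-2.8333)·(-2.8333) + (3.1667)·(3.1667) + (-0.8333)·(-0.8333)) / 5 = 36.8333/5 = 7.3667
  s[U,V] = ((-2.8333)·(0.5) + (0.1667)·(1.5) + (3.1667)·(-0.5) + (-2.8333)·(2.5) + (3.1667)·(-2.5) + (-0.8333)·(-1.5)) / 5 = -16.5/5 = -3.3
  s[V,V] = ((0.5)·(0.5) + (1.5)·(1.5) + (-0.5)·(-0.5) + (2.5)·(2.5) + (-2.5)·(-2.5) + (-1.5)·(-1.5)) / 5 = 17.5/5 = 3.5
  Sample standard deviations s_i = √(s[i,i]):
  s(U) = √(7.3667) = 2.7142
  s(V) = √(3.5) = 1.8708

Step 3 — r_{ij} = s_{ij} / (s_i · s_j):
  r[U,U] = 1 (diagonal).
  r[U,V] = -3.3 / (2.7142 · 1.8708) = -3.3 / 5.0777 = -0.6499
  r[V,V] = 1 (diagonal).

R is symmetric with unit diagonal. Assembling:

R = [[1, -0.6499],
 [-0.6499, 1]]


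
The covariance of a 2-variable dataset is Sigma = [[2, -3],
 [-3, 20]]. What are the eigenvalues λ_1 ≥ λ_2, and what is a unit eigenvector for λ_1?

Step 1 — characteristic polynomial of 2×2 Sigma:
  det(Sigma - λI) = λ² - trace · λ + det = 0.
  trace = 2 + 20 = 22, det = 2·20 - (-3)² = 31.
Step 2 — discriminant:
  Δ = trace² - 4·det = 484 - 124 = 360.
Step 3 — eigenvalues:
  λ = (trace ± √Δ)/2 = (22 ± 18.9737)/2,
  λ_1 = 20.4868,  λ_2 = 1.5132.

Step 4 — unit eigenvector for λ_1: solve (Sigma - λ_1 I)v = 0. First row:
  (2 - 20.4868)·v_x + (-3)·v_y = 0, i.e. (-18.4868)·v_x + (-3)·v_y = 0,
  so v ∝ (b, λ_1 - a) = (-3, 18.4868); multiply by -1 so the first entry is positive: u = (3, -18.4868).
  ||u|| = √((3)² + (-18.4868)²) = √(350.763) ≈ 18.7287,
  v_1 = u/||u|| ≈ (0.1602, -0.9871) (||v_1|| = 1).

λ_1 = 20.4868,  λ_2 = 1.5132;  v_1 ≈ (0.1602, -0.9871)


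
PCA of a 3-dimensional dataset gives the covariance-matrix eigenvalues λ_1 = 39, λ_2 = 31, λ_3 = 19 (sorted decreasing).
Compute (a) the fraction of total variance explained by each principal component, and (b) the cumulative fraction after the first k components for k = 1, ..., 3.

Step 1 — total variance = trace(Sigma) = Σ λ_i = 39 + 31 + 19 = 89.

Step 2 — fraction explained by component i = λ_i / Σ λ:
  PC1: 39/89 = 0.4382
  PC2: 31/89 = 0.3483
  PC3: 19/89 = 0.2135

Step 3 — cumulative fraction after k components = (λ_1 + ... + λ_k) / Σ λ:
  k = 1: 39/89 = 0.4382
  k = 2: (39 + 31)/89 = 70/89 = 0.7865
  k = 3: (39 + 31 + 19)/89 = 89/89 = 1

Summary (fraction, with percent):

explained: PC1 0.4382 (43.82%), PC2 0.3483 (34.83%), PC3 0.2135 (21.35%);  cumulative: 0.4382, 0.7865, 1


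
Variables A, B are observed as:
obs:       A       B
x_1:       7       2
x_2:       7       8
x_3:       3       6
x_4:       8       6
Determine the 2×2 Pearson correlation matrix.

Step 1 — column means:
  mean(A) = (7 + 7 + 3 + 8) / 4 = 25/4 = 6.25
  mean(B) = (2 + 8 + 6 + 6) / 4 = 22/4 = 5.5

Step 2 — sample variances and covariances s[i,j] = (1/(n-1)) · Σ_k (x_{k,i} - mean_i) · (x_{k,j} - mean_j), with n-1 = 3:
  s[A,A] = ((0.75)·(0.75) + (0.75)·(0.75) + (-3.25)·(-3.25) + (1.75)·(1.75)) / 3 = 14.75/3 = 4.9167
  s[A,B] = ((0.75)·(-3.5) + (0.75)·(2.5) + (-3.25)·(0.5) + (1.75)·(0.5)) / 3 = -1.5/3 = -0.5
  s[B,B] = ((-3.5)·(-3.5) + (2.5)·(2.5) + (0.5)·(0.5) + (0.5)·(0.5)) / 3 = 19/3 = 6.3333
  Sample standard deviations s_i = √(s[i,i]):
  s(A) = √(4.9167) = 2.2174
  s(B) = √(6.3333) = 2.5166

Step 3 — r_{ij} = s_{ij} / (s_i · s_j):
  r[A,A] = 1 (diagonal).
  r[A,B] = -0.5 / (2.2174 · 2.5166) = -0.5 / 5.5802 = -0.0896
  r[B,B] = 1 (diagonal).

R is symmetric with unit diagonal. Assembling:

R = [[1, -0.0896],
 [-0.0896, 1]]


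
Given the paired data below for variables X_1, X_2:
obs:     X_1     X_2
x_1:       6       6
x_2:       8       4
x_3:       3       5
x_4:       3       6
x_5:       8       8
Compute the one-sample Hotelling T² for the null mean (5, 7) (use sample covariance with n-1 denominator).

Step 1 — sample mean vector:
  mean(X_1) = (6 + 8 + 3 + 3 + 8) / 5 = 28/5 = 5.6
  mean(X_2) = (6 + 4 + 5 + 6 + 8) / 5 = 29/5 = 5.8
  x̄ = (5.6, 5.8),  deviation x̄ - mu_0 = (5.6, 5.8) - (5, 7) = (0.6, -1.2).

Step 2 — sample covariance matrix, S[i,j] = (1/(n-1)) · Σ_k (x_{k,i} - mean_i) · (x_{k,j} - mean_j), divisor n-1 = 4:
  S[X_1,X_1] = ((0.4)·(0.4) + (2.4)·(2.4) + (-2.6)·(-2.6) + (-2.6)·(-2.6) + (2.4)·(2.4)) / 4 = 25.2/4 = 6.3
  S[X_1,X_2] = ((0.4)·(0.2) + (2.4)·(-1.8) + (-2.6)·(-0.8) + (-2.6)·(0.2) + (2.4)·(2.2)) / 4 = 2.6/4 = 0.65
  S[X_2,X_2] = ((0.2)·(0.2) + (-1.8)·(-1.8) + (-0.8)·(-0.8) + (0.2)·(0.2) + (2.2)·(2.2)) / 4 = 8.8/4 = 2.2
  S = [[6.3, 0.65],
 [0.65, 2.2]].

Step 3 — invert S. det(S) = 6.3·2.2 - (0.65)² = 13.4375.
  S^{-1} = (1/det) · [[d, -b], [-b, a]] = [[0.1637, -0.0484],
 [-0.0484, 0.4688]].

Step 4 — quadratic form (x̄ - mu_0)^T · S^{-1} · (x̄ - mu_0):
  S^{-1} · (x̄ - mu_0) = (0.1563, -0.5916),
  (x̄ - mu_0)^T · [...] = (0.6)·(0.1563) + (-1.2)·(-0.5916) = 0.8037.

Step 5 — scale by n: T² = 5 · 0.8037 = 4.0186.

T² ≈ 4.0186


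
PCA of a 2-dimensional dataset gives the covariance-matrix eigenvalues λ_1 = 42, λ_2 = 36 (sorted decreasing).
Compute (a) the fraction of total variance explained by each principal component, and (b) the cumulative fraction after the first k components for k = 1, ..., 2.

Step 1 — total variance = trace(Sigma) = Σ λ_i = 42 + 36 = 78.

Step 2 — fraction explained by component i = λ_i / Σ λ:
  PC1: 42/78 = 0.5385
  PC2: 36/78 = 0.4615

Step 3 — cumulative fraction after k components = (λ_1 + ... + λ_k) / Σ λ:
  k = 1: 42/78 = 0.5385
  k = 2: (42 + 36)/78 = 78/78 = 1

Summary (fraction, with percent):

explained: PC1 0.5385 (53.85%), PC2 0.4615 (46.15%);  cumulative: 0.5385, 1


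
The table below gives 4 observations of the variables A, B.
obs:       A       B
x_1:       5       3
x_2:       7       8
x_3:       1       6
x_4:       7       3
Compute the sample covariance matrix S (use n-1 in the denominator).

Step 1 — column means:
  mean(A) = (5 + 7 + 1 + 7) / 4 = 20/4 = 5
  mean(B) = (3 + 8 + 6 + 3) / 4 = 20/4 = 5

Step 2 — sample covariance S[i,j] = (1/(n-1)) · Σ_k (x_{k,i} - mean_i) · (x_{k,j} - mean_j), with n-1 = 3.
  S[A,A] = ((0)·(0) + (2)·(2) + (-4)·(-4) + (2)·(2)) / 3 = 24/3 = 8
  S[A,B] = ((0)·(-2) + (2)·(3) + (-4)·(1) + (2)·(-2)) / 3 = -2/3 = -0.6667
  S[B,B] = ((-2)·(-2) + (3)·(3) + (1)·(1) + (-2)·(-2)) / 3 = 18/3 = 6

S is symmetric (S[j,i] = S[i,j]). Assembling:

S = [[8, -0.6667],
 [-0.6667, 6]]


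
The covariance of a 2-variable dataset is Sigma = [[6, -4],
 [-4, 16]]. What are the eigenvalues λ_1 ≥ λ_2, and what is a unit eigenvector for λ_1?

Step 1 — characteristic polynomial of 2×2 Sigma:
  det(Sigma - λI) = λ² - trace · λ + det = 0.
  trace = 6 + 16 = 22, det = 6·16 - (-4)² = 80.
Step 2 — discriminant:
  Δ = trace² - 4·det = 484 - 320 = 164.
Step 3 — eigenvalues:
  λ = (trace ± √Δ)/2 = (22 ± 12.8062)/2,
  λ_1 = 17.4031,  λ_2 = 4.5969.

Step 4 — unit eigenvector for λ_1: solve (Sigma - λ_1 I)v = 0. First row:
  (6 - 17.4031)·v_x + (-4)·v_y = 0, i.e. (-11.4031)·v_x + (-4)·v_y = 0,
  so v ∝ (b, λ_1 - a) = (-4, 11.4031); multiply by -1 so the first entry is positive: u = (4, -11.4031).
  ||u|| = √((4)² + (-11.4031)²) = √(146.0312) ≈ 12.0843,
  v_1 = u/||u|| ≈ (0.331, -0.9436) (||v_1|| = 1).

λ_1 = 17.4031,  λ_2 = 4.5969;  v_1 ≈ (0.331, -0.9436)


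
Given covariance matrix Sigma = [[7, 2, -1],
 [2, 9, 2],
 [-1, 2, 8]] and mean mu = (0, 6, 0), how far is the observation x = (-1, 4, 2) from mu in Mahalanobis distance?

Step 1 — centre the observation: (x - mu) = (-1, -2, 2).

Step 2 — invert Sigma (cofactor / det for 3×3, or solve directly):
  Sigma^{-1} = [[0.1593, -0.0422, 0.0304],
 [-0.0422, 0.1288, -0.0375],
 [0.0304, -0.0375, 0.1382]].

Step 3 — form the quadratic (x - mu)^T · Sigma^{-1} · (x - mu):
  Sigma^{-1} · (x - mu) = (-0.0141, -0.2904, 0.3208).
  (x - mu)^T · [Sigma^{-1} · (x - mu)] = (-1)·(-0.0141) + (-2)·(-0.2904) + (2)·(0.3208) = 1.2365.

Step 4 — take square root: d = √(1.2365) ≈ 1.112.

d(x, mu) = √(1.2365) ≈ 1.112


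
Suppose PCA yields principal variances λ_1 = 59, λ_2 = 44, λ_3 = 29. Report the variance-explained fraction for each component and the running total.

Step 1 — total variance = trace(Sigma) = Σ λ_i = 59 + 44 + 29 = 132.

Step 2 — fraction explained by component i = λ_i / Σ λ:
  PC1: 59/132 = 0.447
  PC2: 44/132 = 0.3333
  PC3: 29/132 = 0.2197

Step 3 — cumulative fraction after k components = (λ_1 + ... + λ_k) / Σ λ:
  k = 1: 59/132 = 0.447
  k = 2: (59 + 44)/132 = 103/132 = 0.7803
  k = 3: (59 + 44 + 29)/132 = 132/132 = 1

Summary (fraction, with percent):

explained: PC1 0.447 (44.7%), PC2 0.3333 (33.33%), PC3 0.2197 (21.97%);  cumulative: 0.447, 0.7803, 1


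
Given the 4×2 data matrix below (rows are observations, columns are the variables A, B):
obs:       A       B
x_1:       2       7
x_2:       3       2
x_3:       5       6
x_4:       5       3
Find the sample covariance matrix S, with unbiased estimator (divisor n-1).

Step 1 — column means:
  mean(A) = (2 + 3 + 5 + 5) / 4 = 15/4 = 3.75
  mean(B) = (7 + 2 + 6 + 3) / 4 = 18/4 = 4.5

Step 2 — sample covariance S[i,j] = (1/(n-1)) · Σ_k (x_{k,i} - mean_i) · (x_{k,j} - mean_j), with n-1 = 3.
  S[A,A] = ((-1.75)·(-1.75) + (-0.75)·(-0.75) + (1.25)·(1.25) + (1.25)·(1.25)) / 3 = 6.75/3 = 2.25
  S[A,B] = ((-1.75)·(2.5) + (-0.75)·(-2.5) + (1.25)·(1.5) + (1.25)·(-1.5)) / 3 = -2.5/3 = -0.8333
  S[B,B] = ((2.5)·(2.5) + (-2.5)·(-2.5) + (1.5)·(1.5) + (-1.5)·(-1.5)) / 3 = 17/3 = 5.6667

S is symmetric (S[j,i] = S[i,j]). Assembling:

S = [[2.25, -0.8333],
 [-0.8333, 5.6667]]


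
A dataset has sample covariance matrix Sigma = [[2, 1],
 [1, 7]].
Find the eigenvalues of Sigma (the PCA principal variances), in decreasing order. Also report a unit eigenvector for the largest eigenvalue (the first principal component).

Step 1 — characteristic polynomial of 2×2 Sigma:
  det(Sigma - λI) = λ² - trace · λ + det = 0.
  trace = 2 + 7 = 9, det = 2·7 - (1)² = 13.
Step 2 — discriminant:
  Δ = trace² - 4·det = 81 - 52 = 29.
Step 3 — eigenvalues:
  λ = (trace ± √Δ)/2 = (9 ± 5.3852)/2,
  λ_1 = 7.1926,  λ_2 = 1.8074.

Step 4 — unit eigenvector for λ_1: solve (Sigma - λ_1 I)v = 0. First row:
  (2 - 7.1926)·v_x + (1)·v_y = 0, i.e. (-5.1926)·v_x + (1)·v_y = 0,
  so v ∝ (b, λ_1 - a) = (1, 5.1926) = u.
  ||u|| = √((1)² + (5.1926)²) = √(27.9629) ≈ 5.288,
  v_1 = u/||u|| ≈ (0.1891, 0.982) (||v_1|| = 1).

λ_1 = 7.1926,  λ_2 = 1.8074;  v_1 ≈ (0.1891, 0.982)


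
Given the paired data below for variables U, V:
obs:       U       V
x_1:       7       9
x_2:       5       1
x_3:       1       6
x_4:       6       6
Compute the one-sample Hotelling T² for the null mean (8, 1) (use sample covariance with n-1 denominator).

Step 1 — sample mean vector:
  mean(U) = (7 + 5 + 1 + 6) / 4 = 19/4 = 4.75
  mean(V) = (9 + 1 + 6 + 6) / 4 = 22/4 = 5.5
  x̄ = (4.75, 5.5),  deviation x̄ - mu_0 = (4.75, 5.5) - (8, 1) = (-3.25, 4.5).

Step 2 — sample covariance matrix, S[i,j] = (1/(n-1)) · Σ_k (x_{k,i} - mean_i) · (x_{k,j} - mean_j), divisor n-1 = 3:
  S[U,U] = ((2.25)·(2.25) + (0.25)·(0.25) + (-3.75)·(-3.75) + (1.25)·(1.25)) / 3 = 20.75/3 = 6.9167
  S[U,V] = ((2.25)·(3.5) + (0.25)·(-4.5) + (-3.75)·(0.5) + (1.25)·(0.5)) / 3 = 5.5/3 = 1.8333
  S[V,V] = ((3.5)·(3.5) + (-4.5)·(-4.5) + (0.5)·(0.5) + (0.5)·(0.5)) / 3 = 33/3 = 11
  S = [[6.9167, 1.8333],
 [1.8333, 11]].

Step 3 — invert S. det(S) = 6.9167·11 - (1.8333)² = 72.7222.
  S^{-1} = (1/det) · [[d, -b], [-b, a]] = [[0.1513, -0.0252],
 [-0.0252, 0.0951]].

Step 4 — quadratic form (x̄ - mu_0)^T · S^{-1} · (x̄ - mu_0):
  S^{-1} · (x̄ - mu_0) = (-0.605, 0.5099),
  (x̄ - mu_0)^T · [...] = (-3.25)·(-0.605) + (4.5)·(0.5099) = 4.2611.

Step 5 — scale by n: T² = 4 · 4.2611 = 17.0443.

T² ≈ 17.0443


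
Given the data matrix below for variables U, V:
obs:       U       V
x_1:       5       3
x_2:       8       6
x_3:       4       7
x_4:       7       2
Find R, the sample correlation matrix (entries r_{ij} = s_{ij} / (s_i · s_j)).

Step 1 — column means:
  mean(U) = (5 + 8 + 4 + 7) / 4 = 24/4 = 6
  mean(V) = (3 + 6 + 7 + 2) / 4 = 18/4 = 4.5

Step 2 — sample variances and covariances s[i,j] = (1/(n-1)) · Σ_k (x_{k,i} - mean_i) · (x_{k,j} - mean_j), with n-1 = 3:
  s[U,U] = ((-1)·(-1) + (2)·(2) + (-2)·(-2) + (1)·(1)) / 3 = 10/3 = 3.3333
  s[U,V] = ((-1)·(-1.5) + (2)·(1.5) + (-2)·(2.5) + (1)·(-2.5)) / 3 = -3/3 = -1
  s[V,V] = ((-1.5)·(-1.5) + (1.5)·(1.5) + (2.5)·(2.5) + (-2.5)·(-2.5)) / 3 = 17/3 = 5.6667
  Sample standard deviations s_i = √(s[i,i]):
  s(U) = √(3.3333) = 1.8257
  s(V) = √(5.6667) = 2.3805

Step 3 — r_{ij} = s_{ij} / (s_i · s_j):
  r[U,U] = 1 (diagonal).
  r[U,V] = -1 / (1.8257 · 2.3805) = -1 / 4.3461 = -0.2301
  r[V,V] = 1 (diagonal).

R is symmetric with unit diagonal. Assembling:

R = [[1, -0.2301],
 [-0.2301, 1]]


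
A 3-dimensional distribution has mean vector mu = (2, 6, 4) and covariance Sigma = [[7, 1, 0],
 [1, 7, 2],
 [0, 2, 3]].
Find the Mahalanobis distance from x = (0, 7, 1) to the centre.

Step 1 — centre the observation: (x - mu) = (-2, 1, -3).

Step 2 — invert Sigma (cofactor / det for 3×3, or solve directly):
  Sigma^{-1} = [[0.1466, -0.0259, 0.0172],
 [-0.0259, 0.181, -0.1207],
 [0.0172, -0.1207, 0.4138]].

Step 3 — form the quadratic (x - mu)^T · Sigma^{-1} · (x - mu):
  Sigma^{-1} · (x - mu) = (-0.3707, 0.5948, -1.3966).
  (x - mu)^T · [Sigma^{-1} · (x - mu)] = (-2)·(-0.3707) + (1)·(0.5948) + (-3)·(-1.3966) = 5.5259.

Step 4 — take square root: d = √(5.5259) ≈ 2.3507.

d(x, mu) = √(5.5259) ≈ 2.3507


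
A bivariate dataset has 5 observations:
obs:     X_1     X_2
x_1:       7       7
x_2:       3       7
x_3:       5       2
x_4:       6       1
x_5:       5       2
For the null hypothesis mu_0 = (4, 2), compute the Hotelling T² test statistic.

Step 1 — sample mean vector:
  mean(X_1) = (7 + 3 + 5 + 6 + 5) / 5 = 26/5 = 5.2
  mean(X_2) = (7 + 7 + 2 + 1 + 2) / 5 = 19/5 = 3.8
  x̄ = (5.2, 3.8),  deviation x̄ - mu_0 = (5.2, 3.8) - (4, 2) = (1.2, 1.8).

Step 2 — sample covariance matrix, S[i,j] = (1/(n-1)) · Σ_k (x_{k,i} - mean_i) · (x_{k,j} - mean_j), divisor n-1 = 4:
  S[X_1,X_1] = ((1.8)·(1.8) + (-2.2)·(-2.2) + (-0.2)·(-0.2) + (0.8)·(0.8) + (-0.2)·(-0.2)) / 4 = 8.8/4 = 2.2
  S[X_1,X_2] = ((1.8)·(3.2) + (-2.2)·(3.2) + (-0.2)·(-1.8) + (0.8)·(-2.8) + (-0.2)·(-1.8)) / 4 = -2.8/4 = -0.7
  S[X_2,X_2] = ((3.2)·(3.2) + (3.2)·(3.2) + (-1.8)·(-1.8) + (-2.8)·(-2.8) + (-1.8)·(-1.8)) / 4 = 34.8/4 = 8.7
  S = [[2.2, -0.7],
 [-0.7, 8.7]].

Step 3 — invert S. det(S) = 2.2·8.7 - (-0.7)² = 18.65.
  S^{-1} = (1/det) · [[d, -b], [-b, a]] = [[0.4665, 0.0375],
 [0.0375, 0.118]].

Step 4 — quadratic form (x̄ - mu_0)^T · S^{-1} · (x̄ - mu_0):
  S^{-1} · (x̄ - mu_0) = (0.6273, 0.2574),
  (x̄ - mu_0)^T · [...] = (1.2)·(0.6273) + (1.8)·(0.2574) = 1.2161.

Step 5 — scale by n: T² = 5 · 1.2161 = 6.0804.

T² ≈ 6.0804


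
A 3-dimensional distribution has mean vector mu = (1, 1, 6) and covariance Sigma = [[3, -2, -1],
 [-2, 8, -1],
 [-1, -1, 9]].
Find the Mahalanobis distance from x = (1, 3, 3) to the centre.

Step 1 — centre the observation: (x - mu) = (0, 2, -3).

Step 2 — invert Sigma (cofactor / det for 3×3, or solve directly):
  Sigma^{-1} = [[0.4303, 0.1152, 0.0606],
 [0.1152, 0.1576, 0.0303],
 [0.0606, 0.0303, 0.1212]].

Step 3 — form the quadratic (x - mu)^T · Sigma^{-1} · (x - mu):
  Sigma^{-1} · (x - mu) = (0.0485, 0.2242, -0.303).
  (x - mu)^T · [Sigma^{-1} · (x - mu)] = (0)·(0.0485) + (2)·(0.2242) + (-3)·(-0.303) = 1.3576.

Step 4 — take square root: d = √(1.3576) ≈ 1.1652.

d(x, mu) = √(1.3576) ≈ 1.1652


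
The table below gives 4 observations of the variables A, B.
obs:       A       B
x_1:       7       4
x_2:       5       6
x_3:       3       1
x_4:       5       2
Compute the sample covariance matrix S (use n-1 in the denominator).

Step 1 — column means:
  mean(A) = (7 + 5 + 3 + 5) / 4 = 20/4 = 5
  mean(B) = (4 + 6 + 1 + 2) / 4 = 13/4 = 3.25

Step 2 — sample covariance S[i,j] = (1/(n-1)) · Σ_k (x_{k,i} - mean_i) · (x_{k,j} - mean_j), with n-1 = 3.
  S[A,A] = ((2)·(2) + (0)·(0) + (-2)·(-2) + (0)·(0)) / 3 = 8/3 = 2.6667
  S[A,B] = ((2)·(0.75) + (0)·(2.75) + (-2)·(-2.25) + (0)·(-1.25)) / 3 = 6/3 = 2
  S[B,B] = ((0.75)·(0.75) + (2.75)·(2.75) + (-2.25)·(-2.25) + (-1.25)·(-1.25)) / 3 = 14.75/3 = 4.9167

S is symmetric (S[j,i] = S[i,j]). Assembling:

S = [[2.6667, 2],
 [2, 4.9167]]


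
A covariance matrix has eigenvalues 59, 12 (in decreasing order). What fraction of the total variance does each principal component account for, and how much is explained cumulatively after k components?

Step 1 — total variance = trace(Sigma) = Σ λ_i = 59 + 12 = 71.

Step 2 — fraction explained by component i = λ_i / Σ λ:
  PC1: 59/71 = 0.831
  PC2: 12/71 = 0.169

Step 3 — cumulative fraction after k components = (λ_1 + ... + λ_k) / Σ λ:
  k = 1: 59/71 = 0.831
  k = 2: (59 + 12)/71 = 71/71 = 1

Summary (fraction, with percent):

explained: PC1 0.831 (83.1%), PC2 0.169 (16.9%);  cumulative: 0.831, 1


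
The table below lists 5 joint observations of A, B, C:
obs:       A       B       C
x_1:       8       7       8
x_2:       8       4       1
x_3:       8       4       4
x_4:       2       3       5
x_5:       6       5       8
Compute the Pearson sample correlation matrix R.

Step 1 — column means:
  mean(A) = (8 + 8 + 8 + 2 + 6) / 5 = 32/5 = 6.4
  mean(B) = (7 + 4 + 4 + 3 + 5) / 5 = 23/5 = 4.6
  mean(C) = (8 + 1 + 4 + 5 + 8) / 5 = 26/5 = 5.2

Step 2 — sample variances and covariances s[i,j] = (1/(n-1)) · Σ_k (x_{k,i} - mean_i) · (x_{k,j} - mean_j), with n-1 = 4:
  s[A,A] = ((1.6)·(1.6) + (1.6)·(1.6) + (1.6)·(1.6) + (-4.4)·(-4.4) + (-0.4)·(-0.4)) / 4 = 27.2/4 = 6.8
  s[A,B] = ((1.6)·(2.4) + (1.6)·(-0.6) + (1.6)·(-0.6) + (-4.4)·(-1.6) + (-0.4)·(0.4)) / 4 = 8.8/4 = 2.2
  s[A,C] = ((1.6)·(2.8) + (1.6)·(-4.2) + (1.6)·(-1.2) + (-4.4)·(-0.2) + (-0.4)·(2.8)) / 4 = -4.4/4 = -1.1
  s[B,B] = ((2.4)·(2.4) + (-0.6)·(-0.6) + (-0.6)·(-0.6) + (-1.6)·(-1.6) + (0.4)·(0.4)) / 4 = 9.2/4 = 2.3
  s[B,C] = ((2.4)·(2.8) + (-0.6)·(-4.2) + (-0.6)·(-1.2) + (-1.6)·(-0.2) + (0.4)·(2.8)) / 4 = 11.4/4 = 2.85
  s[C,C] = ((2.8)·(2.8) + (-4.2)·(-4.2) + (-1.2)·(-1.2) + (-0.2)·(-0.2) + (2.8)·(2.8)) / 4 = 34.8/4 = 8.7
  Sample standard deviations s_i = √(s[i,i]):
  s(A) = √(6.8) = 2.6077
  s(B) = √(2.3) = 1.5166
  s(C) = √(8.7) = 2.9496

Step 3 — r_{ij} = s_{ij} / (s_i · s_j):
  r[A,A] = 1 (diagonal).
  r[A,B] = 2.2 / (2.6077 · 1.5166) = 2.2 / 3.9547 = 0.5563
  r[A,C] = -1.1 / (2.6077 · 2.9496) = -1.1 / 7.6916 = -0.143
  r[B,B] = 1 (diagonal).
  r[B,C] = 2.85 / (1.5166 · 2.9496) = 2.85 / 4.4733 = 0.6371
  r[C,C] = 1 (diagonal).

R is symmetric with unit diagonal. Assembling:

R = [[1, 0.5563, -0.143],
 [0.5563, 1, 0.6371],
 [-0.143, 0.6371, 1]]


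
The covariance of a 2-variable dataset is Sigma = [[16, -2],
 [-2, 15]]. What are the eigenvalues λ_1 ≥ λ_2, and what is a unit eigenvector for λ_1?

Step 1 — characteristic polynomial of 2×2 Sigma:
  det(Sigma - λI) = λ² - trace · λ + det = 0.
  trace = 16 + 15 = 31, det = 16·15 - (-2)² = 236.
Step 2 — discriminant:
  Δ = trace² - 4·det = 961 - 944 = 17.
Step 3 — eigenvalues:
  λ = (trace ± √Δ)/2 = (31 ± 4.1231)/2,
  λ_1 = 17.5616,  λ_2 = 13.4384.

Step 4 — unit eigenvector for λ_1: solve (Sigma - λ_1 I)v = 0. First row:
  (16 - 17.5616)·v_x + (-2)·v_y = 0, i.e. (-1.5616)·v_x + (-2)·v_y = 0,
  so v ∝ (b, λ_1 - a) = (-2, 1.5616); multiply by -1 so the first entry is positive: u = (2, -1.5616).
  ||u|| = √((2)² + (-1.5616)²) = √(6.4384) ≈ 2.5374,
  v_1 = u/||u|| ≈ (0.7882, -0.6154) (||v_1|| = 1).

λ_1 = 17.5616,  λ_2 = 13.4384;  v_1 ≈ (0.7882, -0.6154)


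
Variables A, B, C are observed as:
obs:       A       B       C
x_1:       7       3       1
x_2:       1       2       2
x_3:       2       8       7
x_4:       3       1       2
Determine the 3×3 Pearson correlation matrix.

Step 1 — column means:
  mean(A) = (7 + 1 + 2 + 3) / 4 = 13/4 = 3.25
  mean(B) = (3 + 2 + 8 + 1) / 4 = 14/4 = 3.5
  mean(C) = (1 + 2 + 7 + 2) / 4 = 12/4 = 3

Step 2 — sample variances and covariances s[i,j] = (1/(n-1)) · Σ_k (x_{k,i} - mean_i) · (x_{k,j} - mean_j), with n-1 = 3:
  s[A,A] = ((3.75)·(3.75) + (-2.25)·(-2.25) + (-1.25)·(-1.25) + (-0.25)·(-0.25)) / 3 = 20.75/3 = 6.9167
  s[A,B] = ((3.75)·(-0.5) + (-2.25)·(-1.5) + (-1.25)·(4.5) + (-0.25)·(-2.5)) / 3 = -3.5/3 = -1.1667
  s[A,C] = ((3.75)·(-2) + (-2.25)·(-1) + (-1.25)·(4) + (-0.25)·(-1)) / 3 = -10/3 = -3.3333
  s[B,B] = ((-0.5)·(-0.5) + (-1.5)·(-1.5) + (4.5)·(4.5) + (-2.5)·(-2.5)) / 3 = 29/3 = 9.6667
  s[B,C] = ((-0.5)·(-2) + (-1.5)·(-1) + (4.5)·(4) + (-2.5)·(-1)) / 3 = 23/3 = 7.6667
  s[C,C] = ((-2)·(-2) + (-1)·(-1) + (4)·(4) + (-1)·(-1)) / 3 = 22/3 = 7.3333
  Sample standard deviations s_i = √(s[i,i]):
  s(A) = √(6.9167) = 2.63
  s(B) = √(9.6667) = 3.1091
  s(C) = √(7.3333) = 2.708

Step 3 — r_{ij} = s_{ij} / (s_i · s_j):
  r[A,A] = 1 (diagonal).
  r[A,B] = -1.1667 / (2.63 · 3.1091) = -1.1667 / 8.1769 = -0.1427
  r[A,C] = -3.3333 / (2.63 · 2.708) = -3.3333 / 7.122 = -0.468
  r[B,B] = 1 (diagonal).
  r[B,C] = 7.6667 / (3.1091 · 2.708) = 7.6667 / 8.4196 = 0.9106
  r[C,C] = 1 (diagonal).

R is symmetric with unit diagonal. Assembling:

R = [[1, -0.1427, -0.468],
 [-0.1427, 1, 0.9106],
 [-0.468, 0.9106, 1]]


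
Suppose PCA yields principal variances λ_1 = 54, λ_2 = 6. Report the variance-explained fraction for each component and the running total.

Step 1 — total variance = trace(Sigma) = Σ λ_i = 54 + 6 = 60.

Step 2 — fraction explained by component i = λ_i / Σ λ:
  PC1: 54/60 = 0.9
  PC2: 6/60 = 0.1

Step 3 — cumulative fraction after k components = (λ_1 + ... + λ_k) / Σ λ:
  k = 1: 54/60 = 0.9
  k = 2: (54 + 6)/60 = 60/60 = 1

Summary (fraction, with percent):

explained: PC1 0.9 (90%), PC2 0.1 (10%);  cumulative: 0.9, 1


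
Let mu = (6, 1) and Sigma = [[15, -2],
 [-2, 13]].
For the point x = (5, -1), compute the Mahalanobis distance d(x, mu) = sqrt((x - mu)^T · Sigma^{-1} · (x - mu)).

Step 1 — centre the observation: (x - mu) = (-1, -2).

Step 2 — invert Sigma. det(Sigma) = 15·13 - (-2)² = 191.
  Sigma^{-1} = (1/det) · [[d, -b], [-b, a]] = [[0.0681, 0.0105],
 [0.0105, 0.0785]].

Step 3 — form the quadratic (x - mu)^T · Sigma^{-1} · (x - mu):
  Sigma^{-1} · (x - mu) = (-0.089, -0.1675).
  (x - mu)^T · [Sigma^{-1} · (x - mu)] = (-1)·(-0.089) + (-2)·(-0.1675) = 0.4241.

Step 4 — take square root: d = √(0.4241) ≈ 0.6512.

d(x, mu) = √(0.4241) ≈ 0.6512


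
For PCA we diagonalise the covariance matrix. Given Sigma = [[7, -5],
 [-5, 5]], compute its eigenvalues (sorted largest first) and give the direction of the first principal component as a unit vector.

Step 1 — characteristic polynomial of 2×2 Sigma:
  det(Sigma - λI) = λ² - trace · λ + det = 0.
  trace = 7 + 5 = 12, det = 7·5 - (-5)² = 10.
Step 2 — discriminant:
  Δ = trace² - 4·det = 144 - 40 = 104.
Step 3 — eigenvalues:
  λ = (trace ± √Δ)/2 = (12 ± 10.198)/2,
  λ_1 = 11.099,  λ_2 = 0.901.

Step 4 — unit eigenvector for λ_1: solve (Sigma - λ_1 I)v = 0. First row:
  (7 - 11.099)·v_x + (-5)·v_y = 0, i.e. (-4.099)·v_x + (-5)·v_y = 0,
  so v ∝ (b, λ_1 - a) = (-5, 4.099); multiply by -1 so the first entry is positive: u = (5, -4.099).
  ||u|| = √((5)² + (-4.099)²) = √(41.802) ≈ 6.4654,
  v_1 = u/||u|| ≈ (0.7733, -0.634) (||v_1|| = 1).

λ_1 = 11.099,  λ_2 = 0.901;  v_1 ≈ (0.7733, -0.634)


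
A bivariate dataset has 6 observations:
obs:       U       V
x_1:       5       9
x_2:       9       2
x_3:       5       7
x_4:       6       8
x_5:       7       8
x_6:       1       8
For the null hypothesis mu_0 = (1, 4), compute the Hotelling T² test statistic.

Step 1 — sample mean vector:
  mean(U) = (5 + 9 + 5 + 6 + 7 + 1) / 6 = 33/6 = 5.5
  mean(V) = (9 + 2 + 7 + 8 + 8 + 8) / 6 = 42/6 = 7
  x̄ = (5.5, 7),  deviation x̄ - mu_0 = (5.5, 7) - (1, 4) = (4.5, 3).

Step 2 — sample covariance matrix, S[i,j] = (1/(n-1)) · Σ_k (x_{k,i} - mean_i) · (x_{k,j} - mean_j), divisor n-1 = 5:
  S[U,U] = ((-0.5)·(-0.5) + (3.5)·(3.5) + (-0.5)·(-0.5) + (0.5)·(0.5) + (1.5)·(1.5) + (-4.5)·(-4.5)) / 5 = 35.5/5 = 7.1
  S[U,V] = ((-0.5)·(2) + (3.5)·(-5) + (-0.5)·(0) + (0.5)·(1) + (1.5)·(1) + (-4.5)·(1)) / 5 = -21/5 = -4.2
  S[V,V] = ((2)·(2) + (-5)·(-5) + (0)·(0) + (1)·(1) + (1)·(1) + (1)·(1)) / 5 = 32/5 = 6.4
  S = [[7.1, -4.2],
 [-4.2, 6.4]].

Step 3 — invert S. det(S) = 7.1·6.4 - (-4.2)² = 27.8.
  S^{-1} = (1/det) · [[d, -b], [-b, a]] = [[0.2302, 0.1511],
 [0.1511, 0.2554]].

Step 4 — quadratic form (x̄ - mu_0)^T · S^{-1} · (x̄ - mu_0):
  S^{-1} · (x̄ - mu_0) = (1.4892, 1.446),
  (x̄ - mu_0)^T · [...] = (4.5)·(1.4892) + (3)·(1.446) = 11.0396.

Step 5 — scale by n: T² = 6 · 11.0396 = 66.2374.

T² ≈ 66.2374


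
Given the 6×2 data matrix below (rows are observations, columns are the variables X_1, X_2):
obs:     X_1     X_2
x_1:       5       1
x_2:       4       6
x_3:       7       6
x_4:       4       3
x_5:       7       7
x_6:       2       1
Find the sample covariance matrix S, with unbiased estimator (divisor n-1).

Step 1 — column means:
  mean(X_1) = (5 + 4 + 7 + 4 + 7 + 2) / 6 = 29/6 = 4.8333
  mean(X_2) = (1 + 6 + 6 + 3 + 7 + 1) / 6 = 24/6 = 4

Step 2 — sample covariance S[i,j] = (1/(n-1)) · Σ_k (x_{k,i} - mean_i) · (x_{k,j} - mean_j), with n-1 = 5.
  S[X_1,X_1] = ((0.1667)·(0.1667) + (-0.8333)·(-0.8333) + (2.1667)·(2.1667) + (-0.8333)·(-0.8333) + (2.1667)·(2.1667) + (-2.8333)·(-2.8333)) / 5 = 18.8333/5 = 3.7667
  S[X_1,X_2] = ((0.1667)·(-3) + (-0.8333)·(2) + (2.1667)·(2) + (-0.8333)·(-1) + (2.1667)·(3) + (-2.8333)·(-3)) / 5 = 18/5 = 3.6
  S[X_2,X_2] = ((-3)·(-3) + (2)·(2) + (2)·(2) + (-1)·(-1) + (3)·(3) + (-3)·(-3)) / 5 = 36/5 = 7.2

S is symmetric (S[j,i] = S[i,j]). Assembling:

S = [[3.7667, 3.6],
 [3.6, 7.2]]


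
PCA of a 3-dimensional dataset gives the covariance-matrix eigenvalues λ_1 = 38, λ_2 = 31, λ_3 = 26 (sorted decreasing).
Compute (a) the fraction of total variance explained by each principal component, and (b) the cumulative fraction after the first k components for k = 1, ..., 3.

Step 1 — total variance = trace(Sigma) = Σ λ_i = 38 + 31 + 26 = 95.

Step 2 — fraction explained by component i = λ_i / Σ λ:
  PC1: 38/95 = 0.4
  PC2: 31/95 = 0.3263
  PC3: 26/95 = 0.2737

Step 3 — cumulative fraction after k components = (λ_1 + ... + λ_k) / Σ λ:
  k = 1: 38/95 = 0.4
  k = 2: (38 + 31)/95 = 69/95 = 0.7263
  k = 3: (38 + 31 + 26)/95 = 95/95 = 1

Summary (fraction, with percent):

explained: PC1 0.4 (40%), PC2 0.3263 (32.63%), PC3 0.2737 (27.37%);  cumulative: 0.4, 0.7263, 1


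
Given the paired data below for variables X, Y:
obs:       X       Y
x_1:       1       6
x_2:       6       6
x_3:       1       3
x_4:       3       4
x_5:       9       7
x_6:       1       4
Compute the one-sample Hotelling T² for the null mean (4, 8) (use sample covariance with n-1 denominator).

Step 1 — sample mean vector:
  mean(X) = (1 + 6 + 1 + 3 + 9 + 1) / 6 = 21/6 = 3.5
  mean(Y) = (6 + 6 + 3 + 4 + 7 + 4) / 6 = 30/6 = 5
  x̄ = (3.5, 5),  deviation x̄ - mu_0 = (3.5, 5) - (4, 8) = (-0.5, -3).

Step 2 — sample covariance matrix, S[i,j] = (1/(n-1)) · Σ_k (x_{k,i} - mean_i) · (x_{k,j} - mean_j), divisor n-1 = 5:
  S[X,X] = ((-2.5)·(-2.5) + (2.5)·(2.5) + (-2.5)·(-2.5) + (-0.5)·(-0.5) + (5.5)·(5.5) + (-2.5)·(-2.5)) / 5 = 55.5/5 = 11.1
  S[X,Y] = ((-2.5)·(1) + (2.5)·(1) + (-2.5)·(-2) + (-0.5)·(-1) + (5.5)·(2) + (-2.5)·(-1)) / 5 = 19/5 = 3.8
  S[Y,Y] = ((1)·(1) + (1)·(1) + (-2)·(-2) + (-1)·(-1) + (2)·(2) + (-1)·(-1)) / 5 = 12/5 = 2.4
  S = [[11.1, 3.8],
 [3.8, 2.4]].

Step 3 — invert S. det(S) = 11.1·2.4 - (3.8)² = 12.2.
  S^{-1} = (1/det) · [[d, -b], [-b, a]] = [[0.1967, -0.3115],
 [-0.3115, 0.9098]].

Step 4 — quadratic form (x̄ - mu_0)^T · S^{-1} · (x̄ - mu_0):
  S^{-1} · (x̄ - mu_0) = (0.8361, -2.5738),
  (x̄ - mu_0)^T · [...] = (-0.5)·(0.8361) + (-3)·(-2.5738) = 7.3033.

Step 5 — scale by n: T² = 6 · 7.3033 = 43.8197.

T² ≈ 43.8197


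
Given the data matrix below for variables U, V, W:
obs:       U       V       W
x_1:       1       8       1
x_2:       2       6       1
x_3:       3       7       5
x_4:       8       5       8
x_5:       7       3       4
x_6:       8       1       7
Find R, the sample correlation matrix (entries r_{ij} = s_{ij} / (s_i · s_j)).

Step 1 — column means:
  mean(U) = (1 + 2 + 3 + 8 + 7 + 8) / 6 = 29/6 = 4.8333
  mean(V) = (8 + 6 + 7 + 5 + 3 + 1) / 6 = 30/6 = 5
  mean(W) = (1 + 1 + 5 + 8 + 4 + 7) / 6 = 26/6 = 4.3333

Step 2 — sample variances and covariances s[i,j] = (1/(n-1)) · Σ_k (x_{k,i} - mean_i) · (x_{k,j} - mean_j), with n-1 = 5:
  s[U,U] = ((-3.8333)·(-3.8333) + (-2.8333)·(-2.8333) + (-1.8333)·(-1.8333) + (3.1667)·(3.1667) + (2.1667)·(2.1667) + (3.1667)·(3.1667)) / 5 = 50.8333/5 = 10.1667
  s[U,V] = ((-3.8333)·(3) + (-2.8333)·(1) + (-1.8333)·(2) + (3.1667)·(0) + (2.1667)·(-2) + (3.1667)·(-4)) / 5 = -35/5 = -7
  s[U,W] = ((-3.8333)·(-3.3333) + (-2.8333)·(-3.3333) + (-1.8333)·(0.6667) + (3.1667)·(3.6667) + (2.1667)·(-0.3333) + (3.1667)·(2.6667)) / 5 = 40.3333/5 = 8.0667
  s[V,V] = ((3)·(3) + (1)·(1) + (2)·(2) + (0)·(0) + (-2)·(-2) + (-4)·(-4)) / 5 = 34/5 = 6.8
  s[V,W] = ((3)·(-3.3333) + (1)·(-3.3333) + (2)·(0.6667) + (0)·(3.6667) + (-2)·(-0.3333) + (-4)·(2.6667)) / 5 = -22/5 = -4.4
  s[W,W] = ((-3.3333)·(-3.3333) + (-3.3333)·(-3.3333) + (0.6667)·(0.6667) + (3.6667)·(3.6667) + (-0.3333)·(-0.3333) + (2.6667)·(2.6667)) / 5 = 43.3333/5 = 8.6667
  Sample standard deviations s_i = √(s[i,i]):
  s(U) = √(10.1667) = 3.1885
  s(V) = √(6.8) = 2.6077
  s(W) = √(8.6667) = 2.9439

Step 3 — r_{ij} = s_{ij} / (s_i · s_j):
  r[U,U] = 1 (diagonal).
  r[U,V] = -7 / (3.1885 · 2.6077) = -7 / 8.3146 = -0.8419
  r[U,W] = 8.0667 / (3.1885 · 2.9439) = 8.0667 / 9.3868 = 0.8594
  r[V,V] = 1 (diagonal).
  r[V,W] = -4.4 / (2.6077 · 2.9439) = -4.4 / 7.6768 = -0.5732
  r[W,W] = 1 (diagonal).

R is symmetric with unit diagonal. Assembling:

R = [[1, -0.8419, 0.8594],
 [-0.8419, 1, -0.5732],
 [0.8594, -0.5732, 1]]


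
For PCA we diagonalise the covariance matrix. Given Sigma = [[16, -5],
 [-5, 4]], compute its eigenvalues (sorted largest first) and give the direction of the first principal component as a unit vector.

Step 1 — characteristic polynomial of 2×2 Sigma:
  det(Sigma - λI) = λ² - trace · λ + det = 0.
  trace = 16 + 4 = 20, det = 16·4 - (-5)² = 39.
Step 2 — discriminant:
  Δ = trace² - 4·det = 400 - 156 = 244.
Step 3 — eigenvalues:
  λ = (trace ± √Δ)/2 = (20 ± 15.6205)/2,
  λ_1 = 17.8102,  λ_2 = 2.1898.

Step 4 — unit eigenvector for λ_1: solve (Sigma - λ_1 I)v = 0. First row:
  (16 - 17.8102)·v_x + (-5)·v_y = 0, i.e. (-1.8102)·v_x + (-5)·v_y = 0,
  so v ∝ (b, λ_1 - a) = (-5, 1.8102); multiply by -1 so the first entry is positive: u = (5, -1.8102).
  ||u|| = √((5)² + (-1.8102)²) = √(28.277) ≈ 5.3176,
  v_1 = u/||u|| ≈ (0.9403, -0.3404) (||v_1|| = 1).

λ_1 = 17.8102,  λ_2 = 2.1898;  v_1 ≈ (0.9403, -0.3404)


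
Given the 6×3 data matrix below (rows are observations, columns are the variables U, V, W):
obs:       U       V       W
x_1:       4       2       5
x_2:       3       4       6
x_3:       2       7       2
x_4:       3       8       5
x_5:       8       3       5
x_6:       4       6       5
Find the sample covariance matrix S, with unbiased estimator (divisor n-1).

Step 1 — column means:
  mean(U) = (4 + 3 + 2 + 3 + 8 + 4) / 6 = 24/6 = 4
  mean(V) = (2 + 4 + 7 + 8 + 3 + 6) / 6 = 30/6 = 5
  mean(W) = (5 + 6 + 2 + 5 + 5 + 5) / 6 = 28/6 = 4.6667

Step 2 — sample covariance S[i,j] = (1/(n-1)) · Σ_k (x_{k,i} - mean_i) · (x_{k,j} - mean_j), with n-1 = 5.
  S[U,U] = ((0)·(0) + (-1)·(-1) + (-2)·(-2) + (-1)·(-1) + (4)·(4) + (0)·(0)) / 5 = 22/5 = 4.4
  S[U,V] = ((0)·(-3) + (-1)·(-1) + (-2)·(2) + (-1)·(3) + (4)·(-2) + (0)·(1)) / 5 = -14/5 = -2.8
  S[U,W] = ((0)·(0.3333) + (-1)·(1.3333) + (-2)·(-2.6667) + (-1)·(0.3333) + (4)·(0.3333) + (0)·(0.3333)) / 5 = 5/5 = 1
  S[V,V] = ((-3)·(-3) + (-1)·(-1) + (2)·(2) + (3)·(3) + (-2)·(-2) + (1)·(1)) / 5 = 28/5 = 5.6
  S[V,W] = ((-3)·(0.3333) + (-1)·(1.3333) + (2)·(-2.6667) + (3)·(0.3333) + (-2)·(0.3333) + (1)·(0.3333)) / 5 = -7/5 = -1.4
  S[W,W] = ((0.3333)·(0.3333) + (1.3333)·(1.3333) + (-2.6667)·(-2.6667) + (0.3333)·(0.3333) + (0.3333)·(0.3333) + (0.3333)·(0.3333)) / 5 = 9.3333/5 = 1.8667

S is symmetric (S[j,i] = S[i,j]). Assembling:

S = [[4.4, -2.8, 1],
 [-2.8, 5.6, -1.4],
 [1, -1.4, 1.8667]]


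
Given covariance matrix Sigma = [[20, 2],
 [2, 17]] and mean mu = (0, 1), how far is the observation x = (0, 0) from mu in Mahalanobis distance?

Step 1 — centre the observation: (x - mu) = (0, -1).

Step 2 — invert Sigma. det(Sigma) = 20·17 - (2)² = 336.
  Sigma^{-1} = (1/det) · [[d, -b], [-b, a]] = [[0.0506, -0.006],
 [-0.006, 0.0595]].

Step 3 — form the quadratic (x - mu)^T · Sigma^{-1} · (x - mu):
  Sigma^{-1} · (x - mu) = (0.006, -0.0595).
  (x - mu)^T · [Sigma^{-1} · (x - mu)] = (0)·(0.006) + (-1)·(-0.0595) = 0.0595.

Step 4 — take square root: d = √(0.0595) ≈ 0.244.

d(x, mu) = √(0.0595) ≈ 0.244


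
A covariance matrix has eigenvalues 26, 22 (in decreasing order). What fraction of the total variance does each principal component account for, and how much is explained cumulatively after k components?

Step 1 — total variance = trace(Sigma) = Σ λ_i = 26 + 22 = 48.

Step 2 — fraction explained by component i = λ_i / Σ λ:
  PC1: 26/48 = 0.5417
  PC2: 22/48 = 0.4583

Step 3 — cumulative fraction after k components = (λ_1 + ... + λ_k) / Σ λ:
  k = 1: 26/48 = 0.5417
  k = 2: (26 + 22)/48 = 48/48 = 1

Summary (fraction, with percent):

explained: PC1 0.5417 (54.17%), PC2 0.4583 (45.83%);  cumulative: 0.5417, 1


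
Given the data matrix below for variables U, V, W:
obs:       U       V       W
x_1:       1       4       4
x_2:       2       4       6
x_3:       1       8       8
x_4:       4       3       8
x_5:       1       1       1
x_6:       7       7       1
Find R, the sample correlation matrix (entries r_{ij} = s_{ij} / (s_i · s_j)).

Step 1 — column means:
  mean(U) = (1 + 2 + 1 + 4 + 1 + 7) / 6 = 16/6 = 2.6667
  mean(V) = (4 + 4 + 8 + 3 + 1 + 7) / 6 = 27/6 = 4.5
  mean(W) = (4 + 6 + 8 + 8 + 1 + 1) / 6 = 28/6 = 4.6667

Step 2 — sample variances and covariances s[i,j] = (1/(n-1)) · Σ_k (x_{k,i} - mean_i) · (x_{k,j} - mean_j), with n-1 = 5:
  s[U,U] = ((-1.6667)·(-1.6667) + (-0.6667)·(-0.6667) + (-1.6667)·(-1.6667) + (1.3333)·(1.3333) + (-1.6667)·(-1.6667) + (4.3333)·(4.3333)) / 5 = 29.3333/5 = 5.8667
  s[U,V] = ((-1.6667)·(-0.5) + (-0.6667)·(-0.5) + (-1.6667)·(3.5) + (1.3333)·(-1.5) + (-1.6667)·(-3.5) + (4.3333)·(2.5)) / 5 = 10/5 = 2
  s[U,W] = ((-1.6667)·(-0.6667) + (-0.6667)·(1.3333) + (-1.6667)·(3.3333) + (1.3333)·(3.3333) + (-1.6667)·(-3.6667) + (4.3333)·(-3.6667)) / 5 = -10.6667/5 = -2.1333
  s[V,V] = ((-0.5)·(-0.5) + (-0.5)·(-0.5) + (3.5)·(3.5) + (-1.5)·(-1.5) + (-3.5)·(-3.5) + (2.5)·(2.5)) / 5 = 33.5/5 = 6.7
  s[V,W] = ((-0.5)·(-0.6667) + (-0.5)·(1.3333) + (3.5)·(3.3333) + (-1.5)·(3.3333) + (-3.5)·(-3.6667) + (2.5)·(-3.6667)) / 5 = 10/5 = 2
  s[W,W] = ((-0.6667)·(-0.6667) + (1.3333)·(1.3333) + (3.3333)·(3.3333) + (3.3333)·(3.3333) + (-3.6667)·(-3.6667) + (-3.6667)·(-3.6667)) / 5 = 51.3333/5 = 10.2667
  Sample standard deviations s_i = √(s[i,i]):
  s(U) = √(5.8667) = 2.4221
  s(V) = √(6.7) = 2.5884
  s(W) = √(10.2667) = 3.2042

Step 3 — r_{ij} = s_{ij} / (s_i · s_j):
  r[U,U] = 1 (diagonal).
  r[U,V] = 2 / (2.4221 · 2.5884) = 2 / 6.2695 = 0.319
  r[U,W] = -2.1333 / (2.4221 · 3.2042) = -2.1333 / 7.7609 = -0.2749
  r[V,V] = 1 (diagonal).
  r[V,W] = 2 / (2.5884 · 3.2042) = 2 / 8.2938 = 0.2411
  r[W,W] = 1 (diagonal).

R is symmetric with unit diagonal. Assembling:

R = [[1, 0.319, -0.2749],
 [0.319, 1, 0.2411],
 [-0.2749, 0.2411, 1]]
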